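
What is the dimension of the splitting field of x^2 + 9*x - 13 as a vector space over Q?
[K:Q] = 2

The discriminant of x^2 + (9)*x + (-13) is b^2 - 4c = 81 - (-52) = 133. Since 133 is not a perfect square in Q, the polynomial is irreducible over Q. Its two roots generate a degree-2 extension, so [K:Q] = 2.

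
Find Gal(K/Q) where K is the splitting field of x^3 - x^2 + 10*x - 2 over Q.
Gal(K/Q) = S_3 (symmetric group of order 6)

Compute the discriminant of x^3 + (-1)*x^2 + (10)*x + (-2): Δ = -3656. Since Δ is not a rational square, the Galois group is not contained in A_3; it must be the full S_3 (irreducibility of the cubic rules out anything smaller).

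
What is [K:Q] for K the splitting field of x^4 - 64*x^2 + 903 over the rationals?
[K:Q] = 4

f factors as (x^2 - 43)(x^2 - 21); the splitting field is K = Q(sqrt(43), sqrt(21)). Since 43, 21, and 903 are all non-squares in Q, the three subfields Q(sqrt(43)), Q(sqrt(21)), Q(sqrt(903)) are distinct degree-2 extensions, so [K:Q] = 4 (Klein four Galois group).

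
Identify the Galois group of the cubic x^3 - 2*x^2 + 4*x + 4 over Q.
Gal(K/Q) = S_3 (symmetric group of order 6)

Compute the discriminant of x^3 + (-2)*x^2 + (4)*x + (4): Δ = -1072. Since Δ is not a rational square, the Galois group is not contained in A_3; it must be the full S_3 (irreducibility of the cubic rules out anything smaller).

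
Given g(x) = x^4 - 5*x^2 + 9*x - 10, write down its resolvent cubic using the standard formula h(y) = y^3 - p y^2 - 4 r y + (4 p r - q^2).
h(y) = y^3 + 5*y^2 + 40*y + 119

Identify coefficients: p = -5, q = 9, r = -10.
Plug into h(y) = y^3 - p y^2 - 4 r y + (4 p r - q^2):
  h(y) = y^3 - (-5) y^2 - 4*(-10) y + (4*(-5)*(-10) - (9)^2)
       = y^3 + (5) y^2 + (40) y + (119).
Simplifying: h(y) = y^3 + 5*y^2 + 40*y + 119.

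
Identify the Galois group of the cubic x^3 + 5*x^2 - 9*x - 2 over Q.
Gal(K/Q) = S_3 (symmetric group of order 6)

Compute the discriminant of x^3 + (5)*x^2 + (-9)*x + (-2): Δ = 7453. Since Δ is not a rational square, the Galois group is not contained in A_3; it must be the full S_3 (irreducibility of the cubic rules out anything smaller).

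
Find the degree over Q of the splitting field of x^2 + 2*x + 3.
[K:Q] = 2

The discriminant of x^2 + (2)*x + (3) is b^2 - 4c = 4 - (12) = -8. Since -8 is not a perfect square in Q, the polynomial is irreducible over Q. Its two roots generate a degree-2 extension, so [K:Q] = 2.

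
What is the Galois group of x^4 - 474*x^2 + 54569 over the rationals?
Gal(K/Q) = V_4 (Klein four-group, Z/2Z × Z/2Z)

f factors as (x^2 - 277)(x^2 - 197), so the splitting field is K = Q(sqrt(277), sqrt(197)). The elements 277, 197, 54569 are all non-squares in Q, so sqrt(277) and sqrt(197) generate independent quadratic extensions. Thus [K:Q] = 4 and Gal(K/Q) is generated by the two order-2 automorphisms sqrt(277) ↦ -sqrt(277) and sqrt(197) ↦ -sqrt(197), giving V_4.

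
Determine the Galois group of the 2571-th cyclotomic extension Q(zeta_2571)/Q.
|Gal(Q(zeta_2571)/Q)| = phi(2571) = 1712; group ≅ (Z/2571Z)^* ≅ Z/2Z × Z/856Z

The n-th cyclotomic polynomial Φ_2571(x) is the minimal polynomial of zeta_2571 over Q and has degree phi(2571) = 1712. So Q(zeta_2571) is a degree-1712 Galois extension with Galois group (Z/2571Z)^*. By CRT, (Z/2571Z)^* ≅ (Z/3Z)^* × (Z/857Z)^*. Each prime-power unit group is (Z/3Z)^* ≅ Z/2Z; (Z/857Z)^* ≅ Z/856Z. Hence Gal(Q(zeta_2571)/Q) ≅ Z/2Z × Z/856Z.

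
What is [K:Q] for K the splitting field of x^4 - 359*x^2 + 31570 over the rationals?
[K:Q] = 4

f factors as (x^2 - 205)(x^2 - 154); the splitting field is K = Q(sqrt(205), sqrt(154)). Since 205, 154, and 31570 are all non-squares in Q, the three subfields Q(sqrt(205)), Q(sqrt(154)), Q(sqrt(31570)) are distinct degree-2 extensions, so [K:Q] = 4 (Klein four Galois group).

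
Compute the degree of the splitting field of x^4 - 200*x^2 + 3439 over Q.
[K:Q] = 4

f factors as (x^2 - 19)(x^2 - 181); the splitting field is K = Q(sqrt(19), sqrt(181)). Since 19, 181, and 3439 are all non-squares in Q, the three subfields Q(sqrt(19)), Q(sqrt(181)), Q(sqrt(3439)) are distinct degree-2 extensions, so [K:Q] = 4 (Klein four Galois group).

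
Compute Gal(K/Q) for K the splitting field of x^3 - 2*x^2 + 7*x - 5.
Gal(K/Q) = S_3 (symmetric group of order 6)

Compute the discriminant of x^3 + (-2)*x^2 + (7)*x + (-5): Δ = -751. Since Δ is not a rational square, the Galois group is not contained in A_3; it must be the full S_3 (irreducibility of the cubic rules out anything smaller).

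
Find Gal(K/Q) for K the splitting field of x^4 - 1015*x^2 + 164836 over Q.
Gal(K/Q) = Z/2Z (cyclic of order 2)

f factors as (x^2 - 203)(x^2 - 812), so the splitting field is K = Q(sqrt(203), sqrt(812)). The squarefree part of 203 is 203 and the squarefree part of 812 is also 203, so sqrt(203) and sqrt(812) are both rational multiples of sqrt(203). Hence Q(sqrt(203)) = Q(sqrt(812)) = Q(sqrt(203)), and the splitting field collapses to a single degree-2 extension with Galois group Z/2Z.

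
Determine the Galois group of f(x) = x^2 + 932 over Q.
Gal(K/Q) = Z/2Z (cyclic of order 2)

x^2 + 932 is irreducible over Q since -932 is not a rational square. The splitting field Q(sqrt(-932)) has degree 2 over Q, and its unique nontrivial automorphism is sqrt(-932) ↦ -sqrt(-932). Hence Gal(Q(sqrt(-932))/Q) = Z/2Z.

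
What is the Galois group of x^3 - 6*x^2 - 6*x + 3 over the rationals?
Gal(K/Q) = S_3 (symmetric group of order 6)

Compute the discriminant of x^3 + (-6)*x^2 + (-6)*x + (3): Δ = 6453. Since Δ is not a rational square, the Galois group is not contained in A_3; it must be the full S_3 (irreducibility of the cubic rules out anything smaller).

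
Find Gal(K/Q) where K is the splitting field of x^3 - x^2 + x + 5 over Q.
Gal(K/Q) = S_3 (symmetric group of order 6)

Compute the discriminant of x^3 + (-1)*x^2 + (1)*x + (5): Δ = -748. Since Δ is not a rational square, the Galois group is not contained in A_3; it must be the full S_3 (irreducibility of the cubic rules out anything smaller).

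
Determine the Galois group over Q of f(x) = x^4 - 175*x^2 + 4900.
Gal(K/Q) = Z/2Z (cyclic of order 2)

f factors as (x^2 - 140)(x^2 - 35), so the splitting field is K = Q(sqrt(140), sqrt(35)). The squarefree part of 140 is 35 and the squarefree part of 35 is also 35, so sqrt(140) and sqrt(35) are both rational multiples of sqrt(35). Hence Q(sqrt(140)) = Q(sqrt(35)) = Q(sqrt(35)), and the splitting field collapses to a single degree-2 extension with Galois group Z/2Z.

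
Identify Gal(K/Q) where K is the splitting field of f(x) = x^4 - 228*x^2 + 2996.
Gal(K/Q) = V_4 (Klein four-group, Z/2Z × Z/2Z)

f factors as (x^2 - 214)(x^2 - 14), so the splitting field is K = Q(sqrt(214), sqrt(14)). The elements 214, 14, 2996 are all non-squares in Q, so sqrt(214) and sqrt(14) generate independent quadratic extensions. Thus [K:Q] = 4 and Gal(K/Q) is generated by the two order-2 automorphisms sqrt(214) ↦ -sqrt(214) and sqrt(14) ↦ -sqrt(14), giving V_4.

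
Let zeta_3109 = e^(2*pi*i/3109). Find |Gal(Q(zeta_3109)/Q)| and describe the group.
|Gal(Q(zeta_3109)/Q)| = phi(3109) = 3108; group ≅ (Z/3109Z)^* ≅ Z/3108Z

The n-th cyclotomic polynomial Φ_3109(x) is the minimal polynomial of zeta_3109 over Q and has degree phi(3109) = 3108. So Q(zeta_3109) is a degree-3108 Galois extension with Galois group (Z/3109Z)^*. (Z/3109Z)^* is cyclic since 3109 is an odd prime power (or 4). Hence Gal(Q(zeta_3109)/Q) ≅ Z/3108Z.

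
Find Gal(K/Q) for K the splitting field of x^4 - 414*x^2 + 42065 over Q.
Gal(K/Q) = V_4 (Klein four-group, Z/2Z × Z/2Z)

f factors as (x^2 - 235)(x^2 - 179), so the splitting field is K = Q(sqrt(235), sqrt(179)). The elements 235, 179, 42065 are all non-squares in Q, so sqrt(235) and sqrt(179) generate independent quadratic extensions. Thus [K:Q] = 4 and Gal(K/Q) is generated by the two order-2 automorphisms sqrt(235) ↦ -sqrt(235) and sqrt(179) ↦ -sqrt(179), giving V_4.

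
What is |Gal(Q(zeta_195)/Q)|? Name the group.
|Gal(Q(zeta_195)/Q)| = phi(195) = 96; group ≅ (Z/195Z)^* ≅ Z/2Z × Z/4Z × Z/12Z

The n-th cyclotomic polynomial Φ_195(x) is the minimal polynomial of zeta_195 over Q and has degree phi(195) = 96. So Q(zeta_195) is a degree-96 Galois extension with Galois group (Z/195Z)^*. By CRT, (Z/195Z)^* ≅ (Z/3Z)^* × (Z/5Z)^* × (Z/13Z)^*. Each prime-power unit group is (Z/3Z)^* ≅ Z/2Z; (Z/5Z)^* ≅ Z/4Z; (Z/13Z)^* ≅ Z/12Z. Hence Gal(Q(zeta_195)/Q) ≅ Z/2Z × Z/4Z × Z/12Z.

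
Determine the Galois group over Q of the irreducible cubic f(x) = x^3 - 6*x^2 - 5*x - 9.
Gal(K/Q) = S_3 (symmetric group of order 6)

Compute the discriminant of x^3 + (-6)*x^2 + (-5)*x + (-9): Δ = -13423. Since Δ is not a rational square, the Galois group is not contained in A_3; it must be the full S_3 (irreducibility of the cubic rules out anything smaller).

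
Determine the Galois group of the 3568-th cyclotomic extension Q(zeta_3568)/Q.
|Gal(Q(zeta_3568)/Q)| = phi(3568) = 1776; group ≅ (Z/3568Z)^* ≅ Z/2Z × Z/4Z × Z/222Z

The n-th cyclotomic polynomial Φ_3568(x) is the minimal polynomial of zeta_3568 over Q and has degree phi(3568) = 1776. So Q(zeta_3568) is a degree-1776 Galois extension with Galois group (Z/3568Z)^*. By CRT, (Z/3568Z)^* ≅ (Z/16Z)^* × (Z/223Z)^*. Each prime-power unit group is (Z/16Z)^* ≅ Z/2Z × Z/4Z; (Z/223Z)^* ≅ Z/222Z. Hence Gal(Q(zeta_3568)/Q) ≅ Z/2Z × Z/4Z × Z/222Z.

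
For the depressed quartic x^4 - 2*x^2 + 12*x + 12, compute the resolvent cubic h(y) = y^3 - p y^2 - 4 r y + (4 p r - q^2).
h(y) = y^3 + 2*y^2 - 48*y - 240

Identify coefficients: p = -2, q = 12, r = 12.
Plug into h(y) = y^3 - p y^2 - 4 r y + (4 p r - q^2):
  h(y) = y^3 - (-2) y^2 - 4*(12) y + (4*(-2)*(12) - (12)^2)
       = y^3 + (2) y^2 + (-48) y + (-240).
Simplifying: h(y) = y^3 + 2*y^2 - 48*y - 240.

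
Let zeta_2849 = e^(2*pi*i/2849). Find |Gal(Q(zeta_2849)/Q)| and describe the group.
|Gal(Q(zeta_2849)/Q)| = phi(2849) = 2160; group ≅ (Z/2849Z)^* ≅ Z/6Z × Z/10Z × Z/36Z

The n-th cyclotomic polynomial Φ_2849(x) is the minimal polynomial of zeta_2849 over Q and has degree phi(2849) = 2160. So Q(zeta_2849) is a degree-2160 Galois extension with Galois group (Z/2849Z)^*. By CRT, (Z/2849Z)^* ≅ (Z/7Z)^* × (Z/11Z)^* × (Z/37Z)^*. Each prime-power unit group is (Z/7Z)^* ≅ Z/6Z; (Z/11Z)^* ≅ Z/10Z; (Z/37Z)^* ≅ Z/36Z. Hence Gal(Q(zeta_2849)/Q) ≅ Z/6Z × Z/10Z × Z/36Z.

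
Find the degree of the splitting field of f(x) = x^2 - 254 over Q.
[K:Q] = 2

The polynomial x^2 - 254 is irreducible over Q since 254 is not a perfect square. Its splitting field is Q(sqrt(254)), which has degree 2 over Q.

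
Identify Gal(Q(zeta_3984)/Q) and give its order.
|Gal(Q(zeta_3984)/Q)| = phi(3984) = 1312; group ≅ (Z/3984Z)^* ≅ Z/2Z × Z/2Z × Z/4Z × Z/82Z

The n-th cyclotomic polynomial Φ_3984(x) is the minimal polynomial of zeta_3984 over Q and has degree phi(3984) = 1312. So Q(zeta_3984) is a degree-1312 Galois extension with Galois group (Z/3984Z)^*. By CRT, (Z/3984Z)^* ≅ (Z/16Z)^* × (Z/3Z)^* × (Z/83Z)^*. Each prime-power unit group is (Z/16Z)^* ≅ Z/2Z × Z/4Z; (Z/3Z)^* ≅ Z/2Z; (Z/83Z)^* ≅ Z/82Z. Hence Gal(Q(zeta_3984)/Q) ≅ Z/2Z × Z/2Z × Z/4Z × Z/82Z.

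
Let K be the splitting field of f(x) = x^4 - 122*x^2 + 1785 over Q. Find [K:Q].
[K:Q] = 4

f factors as (x^2 - 105)(x^2 - 17); the splitting field is K = Q(sqrt(105), sqrt(17)). Since 105, 17, and 1785 are all non-squares in Q, the three subfields Q(sqrt(105)), Q(sqrt(17)), Q(sqrt(1785)) are distinct degree-2 extensions, so [K:Q] = 4 (Klein four Galois group).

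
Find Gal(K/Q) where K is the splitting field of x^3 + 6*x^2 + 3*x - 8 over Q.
Gal(K/Q) = S_3 (symmetric group of order 6)

Compute the discriminant of x^3 + (6)*x^2 + (3)*x + (-8): Δ = 2808. Since Δ is not a rational square, the Galois group is not contained in A_3; it must be the full S_3 (irreducibility of the cubic rules out anything smaller).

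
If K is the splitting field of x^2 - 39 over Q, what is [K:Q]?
[K:Q] = 2

The polynomial x^2 - 39 is irreducible over Q since 39 is not a perfect square. Its splitting field is Q(sqrt(39)), which has degree 2 over Q.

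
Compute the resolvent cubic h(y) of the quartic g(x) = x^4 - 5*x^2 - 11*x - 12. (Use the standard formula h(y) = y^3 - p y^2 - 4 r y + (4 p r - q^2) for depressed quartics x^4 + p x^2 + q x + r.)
h(y) = y^3 + 5*y^2 + 48*y + 119

Identify coefficients: p = -5, q = -11, r = -12.
Plug into h(y) = y^3 - p y^2 - 4 r y + (4 p r - q^2):
  h(y) = y^3 - (-5) y^2 - 4*(-12) y + (4*(-5)*(-12) - (-11)^2)
       = y^3 + (5) y^2 + (48) y + (119).
Simplifying: h(y) = y^3 + 5*y^2 + 48*y + 119.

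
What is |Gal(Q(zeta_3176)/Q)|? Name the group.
|Gal(Q(zeta_3176)/Q)| = phi(3176) = 1584; group ≅ (Z/3176Z)^* ≅ Z/2Z × Z/2Z × Z/396Z

The n-th cyclotomic polynomial Φ_3176(x) is the minimal polynomial of zeta_3176 over Q and has degree phi(3176) = 1584. So Q(zeta_3176) is a degree-1584 Galois extension with Galois group (Z/3176Z)^*. By CRT, (Z/3176Z)^* ≅ (Z/8Z)^* × (Z/397Z)^*. Each prime-power unit group is (Z/8Z)^* ≅ Z/2Z × Z/2Z; (Z/397Z)^* ≅ Z/396Z. Hence Gal(Q(zeta_3176)/Q) ≅ Z/2Z × Z/2Z × Z/396Z.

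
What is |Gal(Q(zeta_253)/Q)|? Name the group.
|Gal(Q(zeta_253)/Q)| = phi(253) = 220; group ≅ (Z/253Z)^* ≅ Z/10Z × Z/22Z

The n-th cyclotomic polynomial Φ_253(x) is the minimal polynomial of zeta_253 over Q and has degree phi(253) = 220. So Q(zeta_253) is a degree-220 Galois extension with Galois group (Z/253Z)^*. By CRT, (Z/253Z)^* ≅ (Z/11Z)^* × (Z/23Z)^*. Each prime-power unit group is (Z/11Z)^* ≅ Z/10Z; (Z/23Z)^* ≅ Z/22Z. Hence Gal(Q(zeta_253)/Q) ≅ Z/10Z × Z/22Z.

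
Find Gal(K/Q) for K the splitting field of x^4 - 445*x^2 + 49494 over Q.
Gal(K/Q) = V_4 (Klein four-group, Z/2Z × Z/2Z)

f factors as (x^2 - 219)(x^2 - 226), so the splitting field is K = Q(sqrt(219), sqrt(226)). The elements 219, 226, 49494 are all non-squares in Q, so sqrt(219) and sqrt(226) generate independent quadratic extensions. Thus [K:Q] = 4 and Gal(K/Q) is generated by the two order-2 automorphisms sqrt(219) ↦ -sqrt(219) and sqrt(226) ↦ -sqrt(226), giving V_4.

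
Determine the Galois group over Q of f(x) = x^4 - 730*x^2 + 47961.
Gal(K/Q) = Z/2Z (cyclic of order 2)

f factors as (x^2 - 73)(x^2 - 657), so the splitting field is K = Q(sqrt(73), sqrt(657)). The squarefree part of 73 is 73 and the squarefree part of 657 is also 73, so sqrt(73) and sqrt(657) are both rational multiples of sqrt(73). Hence Q(sqrt(73)) = Q(sqrt(657)) = Q(sqrt(73)), and the splitting field collapses to a single degree-2 extension with Galois group Z/2Z.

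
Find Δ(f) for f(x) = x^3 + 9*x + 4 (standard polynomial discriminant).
Δ = -3348

For a depressed cubic x^3 + p x + q the discriminant is Δ = -4 p^3 - 27 q^2 = -4*(9)^3 - 27*(4)^2 = -2916 - 432 = -3348.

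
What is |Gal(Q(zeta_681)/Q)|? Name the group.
|Gal(Q(zeta_681)/Q)| = phi(681) = 452; group ≅ (Z/681Z)^* ≅ Z/2Z × Z/226Z

The n-th cyclotomic polynomial Φ_681(x) is the minimal polynomial of zeta_681 over Q and has degree phi(681) = 452. So Q(zeta_681) is a degree-452 Galois extension with Galois group (Z/681Z)^*. By CRT, (Z/681Z)^* ≅ (Z/3Z)^* × (Z/227Z)^*. Each prime-power unit group is (Z/3Z)^* ≅ Z/2Z; (Z/227Z)^* ≅ Z/226Z. Hence Gal(Q(zeta_681)/Q) ≅ Z/2Z × Z/226Z.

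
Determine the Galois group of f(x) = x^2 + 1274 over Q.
Gal(K/Q) = Z/2Z (cyclic of order 2)

x^2 + 1274 is irreducible over Q since -1274 is not a rational square. The splitting field Q(sqrt(-1274)) has degree 2 over Q, and its unique nontrivial automorphism is sqrt(-1274) ↦ -sqrt(-1274). Hence Gal(Q(sqrt(-1274))/Q) = Z/2Z.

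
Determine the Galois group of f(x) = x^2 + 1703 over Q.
Gal(K/Q) = Z/2Z (cyclic of order 2)

x^2 + 1703 is irreducible over Q since -1703 is not a rational square. The splitting field Q(sqrt(-1703)) has degree 2 over Q, and its unique nontrivial automorphism is sqrt(-1703) ↦ -sqrt(-1703). Hence Gal(Q(sqrt(-1703))/Q) = Z/2Z.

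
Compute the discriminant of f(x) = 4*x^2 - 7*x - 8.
Δ = 177

For a quadratic a x^2 + b x + c the discriminant is Δ = b^2 - 4ac = (-7)^2 - 4*(4)*(-8) = 49 - (-128) = 177.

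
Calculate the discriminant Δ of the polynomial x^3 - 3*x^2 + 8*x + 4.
Δ = -3200

For x^3 + a x^2 + b x + c the discriminant is Δ = 18 a b c - 4 a^3 c + a^2 b^2 - 4 b^3 - 27 c^2.
Plug a = -3, b = 8, c = 4:
  18*(-3)*(8)*(4) - 4*(-3)^3*(4) + (-3)^2*(8)^2 - 4*(8)^3 - 27*(4)^2
  = -1728 + (432) + 576 + (-2048) + (-432)
  = -3200.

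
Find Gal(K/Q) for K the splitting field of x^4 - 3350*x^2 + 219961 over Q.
Gal(K/Q) = Z/2Z (cyclic of order 2)

f factors as (x^2 - 3283)(x^2 - 67), so the splitting field is K = Q(sqrt(3283), sqrt(67)). The squarefree part of 3283 is 67 and the squarefree part of 67 is also 67, so sqrt(3283) and sqrt(67) are both rational multiples of sqrt(67). Hence Q(sqrt(3283)) = Q(sqrt(67)) = Q(sqrt(67)), and the splitting field collapses to a single degree-2 extension with Galois group Z/2Z.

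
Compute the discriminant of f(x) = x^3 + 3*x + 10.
Δ = -2808

For a depressed cubic x^3 + p x + q the discriminant is Δ = -4 p^3 - 27 q^2 = -4*(3)^3 - 27*(10)^2 = -108 - 2700 = -2808.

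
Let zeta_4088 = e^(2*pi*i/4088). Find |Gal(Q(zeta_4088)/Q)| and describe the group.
|Gal(Q(zeta_4088)/Q)| = phi(4088) = 1728; group ≅ (Z/4088Z)^* ≅ Z/2Z × Z/2Z × Z/6Z × Z/72Z

The n-th cyclotomic polynomial Φ_4088(x) is the minimal polynomial of zeta_4088 over Q and has degree phi(4088) = 1728. So Q(zeta_4088) is a degree-1728 Galois extension with Galois group (Z/4088Z)^*. By CRT, (Z/4088Z)^* ≅ (Z/8Z)^* × (Z/7Z)^* × (Z/73Z)^*. Each prime-power unit group is (Z/8Z)^* ≅ Z/2Z × Z/2Z; (Z/7Z)^* ≅ Z/6Z; (Z/73Z)^* ≅ Z/72Z. Hence Gal(Q(zeta_4088)/Q) ≅ Z/2Z × Z/2Z × Z/6Z × Z/72Z.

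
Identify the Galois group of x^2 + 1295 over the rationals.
Gal(K/Q) = Z/2Z (cyclic of order 2)

x^2 + 1295 is irreducible over Q since -1295 is not a rational square. The splitting field Q(sqrt(-1295)) has degree 2 over Q, and its unique nontrivial automorphism is sqrt(-1295) ↦ -sqrt(-1295). Hence Gal(Q(sqrt(-1295))/Q) = Z/2Z.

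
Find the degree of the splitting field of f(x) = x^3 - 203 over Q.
[K:Q] = 6

x^3 - 203 has one real root r = 203^(1/3) and two complex roots r*zeta_3, r*zeta_3^2 where zeta_3 = e^(2*pi*i/3). The splitting field is Q(r, zeta_3). [Q(r):Q] = 3 and [Q(zeta_3):Q] = 2 with gcd = 1, so [Q(r, zeta_3):Q] = 3 * 2 = 6.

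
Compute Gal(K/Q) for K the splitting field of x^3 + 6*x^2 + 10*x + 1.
Gal(K/Q) = S_3 (symmetric group of order 6)

Compute the discriminant of x^3 + (6)*x^2 + (10)*x + (1): Δ = -211. Since Δ is not a rational square, the Galois group is not contained in A_3; it must be the full S_3 (irreducibility of the cubic rules out anything smaller).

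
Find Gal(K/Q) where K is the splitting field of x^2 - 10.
Gal(K/Q) = Z/2Z (cyclic of order 2)

x^2 - 10 is irreducible over Q since 10 is not a rational square. The splitting field Q(sqrt(10)) has degree 2 over Q, and its unique nontrivial automorphism is sqrt(10) ↦ -sqrt(10). Hence Gal(Q(sqrt(10))/Q) = Z/2Z.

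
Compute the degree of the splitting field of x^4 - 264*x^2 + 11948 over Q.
[K:Q] = 4

f factors as (x^2 - 206)(x^2 - 58); the splitting field is K = Q(sqrt(206), sqrt(58)). Since 206, 58, and 11948 are all non-squares in Q, the three subfields Q(sqrt(206)), Q(sqrt(58)), Q(sqrt(11948)) are distinct degree-2 extensions, so [K:Q] = 4 (Klein four Galois group).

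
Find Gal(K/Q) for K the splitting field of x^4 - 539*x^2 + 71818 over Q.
Gal(K/Q) = V_4 (Klein four-group, Z/2Z × Z/2Z)

f factors as (x^2 - 298)(x^2 - 241), so the splitting field is K = Q(sqrt(298), sqrt(241)). The elements 298, 241, 71818 are all non-squares in Q, so sqrt(298) and sqrt(241) generate independent quadratic extensions. Thus [K:Q] = 4 and Gal(K/Q) is generated by the two order-2 automorphisms sqrt(298) ↦ -sqrt(298) and sqrt(241) ↦ -sqrt(241), giving V_4.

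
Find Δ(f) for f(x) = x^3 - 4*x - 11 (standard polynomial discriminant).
Δ = -3011

For a depressed cubic x^3 + p x + q the discriminant is Δ = -4 p^3 - 27 q^2 = -4*(-4)^3 - 27*(-11)^2 = 256 - 3267 = -3011.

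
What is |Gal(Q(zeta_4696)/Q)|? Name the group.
|Gal(Q(zeta_4696)/Q)| = phi(4696) = 2344; group ≅ (Z/4696Z)^* ≅ Z/2Z × Z/2Z × Z/586Z

The n-th cyclotomic polynomial Φ_4696(x) is the minimal polynomial of zeta_4696 over Q and has degree phi(4696) = 2344. So Q(zeta_4696) is a degree-2344 Galois extension with Galois group (Z/4696Z)^*. By CRT, (Z/4696Z)^* ≅ (Z/8Z)^* × (Z/587Z)^*. Each prime-power unit group is (Z/8Z)^* ≅ Z/2Z × Z/2Z; (Z/587Z)^* ≅ Z/586Z. Hence Gal(Q(zeta_4696)/Q) ≅ Z/2Z × Z/2Z × Z/586Z.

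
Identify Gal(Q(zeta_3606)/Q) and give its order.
|Gal(Q(zeta_3606)/Q)| = phi(3606) = 1200; group ≅ (Z/3606Z)^* ≅ Z/2Z × Z/600Z

The n-th cyclotomic polynomial Φ_3606(x) is the minimal polynomial of zeta_3606 over Q and has degree phi(3606) = 1200. So Q(zeta_3606) is a degree-1200 Galois extension with Galois group (Z/3606Z)^*. By CRT, (Z/3606Z)^* ≅ (Z/2Z)^* × (Z/3Z)^* × (Z/601Z)^*. Each prime-power unit group is (Z/2Z)^* ≅ trivial group (order 1); (Z/3Z)^* ≅ Z/2Z; (Z/601Z)^* ≅ Z/600Z. Hence Gal(Q(zeta_3606)/Q) ≅ Z/2Z × Z/600Z.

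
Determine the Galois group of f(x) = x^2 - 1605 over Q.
Gal(K/Q) = Z/2Z (cyclic of order 2)

x^2 - 1605 is irreducible over Q since 1605 is not a rational square. The splitting field Q(sqrt(1605)) has degree 2 over Q, and its unique nontrivial automorphism is sqrt(1605) ↦ -sqrt(1605). Hence Gal(Q(sqrt(1605))/Q) = Z/2Z.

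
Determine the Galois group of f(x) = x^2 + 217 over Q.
Gal(K/Q) = Z/2Z (cyclic of order 2)

x^2 + 217 is irreducible over Q since -217 is not a rational square. The splitting field Q(sqrt(-217)) has degree 2 over Q, and its unique nontrivial automorphism is sqrt(-217) ↦ -sqrt(-217). Hence Gal(Q(sqrt(-217))/Q) = Z/2Z.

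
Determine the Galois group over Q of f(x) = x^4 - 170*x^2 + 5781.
Gal(K/Q) = V_4 (Klein four-group, Z/2Z × Z/2Z)

f factors as (x^2 - 123)(x^2 - 47), so the splitting field is K = Q(sqrt(123), sqrt(47)). The elements 123, 47, 5781 are all non-squares in Q, so sqrt(123) and sqrt(47) generate independent quadratic extensions. Thus [K:Q] = 4 and Gal(K/Q) is generated by the two order-2 automorphisms sqrt(123) ↦ -sqrt(123) and sqrt(47) ↦ -sqrt(47), giving V_4.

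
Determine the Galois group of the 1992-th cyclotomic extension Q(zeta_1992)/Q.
|Gal(Q(zeta_1992)/Q)| = phi(1992) = 656; group ≅ (Z/1992Z)^* ≅ Z/2Z × Z/2Z × Z/2Z × Z/82Z

The n-th cyclotomic polynomial Φ_1992(x) is the minimal polynomial of zeta_1992 over Q and has degree phi(1992) = 656. So Q(zeta_1992) is a degree-656 Galois extension with Galois group (Z/1992Z)^*. By CRT, (Z/1992Z)^* ≅ (Z/8Z)^* × (Z/3Z)^* × (Z/83Z)^*. Each prime-power unit group is (Z/8Z)^* ≅ Z/2Z × Z/2Z; (Z/3Z)^* ≅ Z/2Z; (Z/83Z)^* ≅ Z/82Z. Hence Gal(Q(zeta_1992)/Q) ≅ Z/2Z × Z/2Z × Z/2Z × Z/82Z.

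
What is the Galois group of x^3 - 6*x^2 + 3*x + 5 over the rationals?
Gal(K/Q) = S_3 (symmetric group of order 6)

Compute the discriminant of x^3 + (-6)*x^2 + (3)*x + (5): Δ = 2241. Since Δ is not a rational square, the Galois group is not contained in A_3; it must be the full S_3 (irreducibility of the cubic rules out anything smaller).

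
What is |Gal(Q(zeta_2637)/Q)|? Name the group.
|Gal(Q(zeta_2637)/Q)| = phi(2637) = 1752; group ≅ (Z/2637Z)^* ≅ Z/6Z × Z/292Z

The n-th cyclotomic polynomial Φ_2637(x) is the minimal polynomial of zeta_2637 over Q and has degree phi(2637) = 1752. So Q(zeta_2637) is a degree-1752 Galois extension with Galois group (Z/2637Z)^*. By CRT, (Z/2637Z)^* ≅ (Z/9Z)^* × (Z/293Z)^*. Each prime-power unit group is (Z/9Z)^* ≅ Z/6Z; (Z/293Z)^* ≅ Z/292Z. Hence Gal(Q(zeta_2637)/Q) ≅ Z/6Z × Z/292Z.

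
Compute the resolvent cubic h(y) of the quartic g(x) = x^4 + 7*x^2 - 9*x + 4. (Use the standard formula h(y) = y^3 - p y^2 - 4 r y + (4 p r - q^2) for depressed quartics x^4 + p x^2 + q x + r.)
h(y) = y^3 - 7*y^2 - 16*y + 31

Identify coefficients: p = 7, q = -9, r = 4.
Plug into h(y) = y^3 - p y^2 - 4 r y + (4 p r - q^2):
  h(y) = y^3 - (7) y^2 - 4*(4) y + (4*(7)*(4) - (-9)^2)
       = y^3 + (-7) y^2 + (-16) y + (31).
Simplifying: h(y) = y^3 - 7*y^2 - 16*y + 31.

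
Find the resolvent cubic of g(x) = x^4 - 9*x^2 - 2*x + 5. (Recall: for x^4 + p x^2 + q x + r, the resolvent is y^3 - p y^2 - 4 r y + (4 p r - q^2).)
h(y) = y^3 + 9*y^2 - 20*y - 184

Identify coefficients: p = -9, q = -2, r = 5.
Plug into h(y) = y^3 - p y^2 - 4 r y + (4 p r - q^2):
  h(y) = y^3 - (-9) y^2 - 4*(5) y + (4*(-9)*(5) - (-2)^2)
       = y^3 + (9) y^2 + (-20) y + (-184).
Simplifying: h(y) = y^3 + 9*y^2 - 20*y - 184.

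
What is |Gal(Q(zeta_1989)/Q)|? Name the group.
|Gal(Q(zeta_1989)/Q)| = phi(1989) = 1152; group ≅ (Z/1989Z)^* ≅ Z/6Z × Z/12Z × Z/16Z

The n-th cyclotomic polynomial Φ_1989(x) is the minimal polynomial of zeta_1989 over Q and has degree phi(1989) = 1152. So Q(zeta_1989) is a degree-1152 Galois extension with Galois group (Z/1989Z)^*. By CRT, (Z/1989Z)^* ≅ (Z/9Z)^* × (Z/13Z)^* × (Z/17Z)^*. Each prime-power unit group is (Z/9Z)^* ≅ Z/6Z; (Z/13Z)^* ≅ Z/12Z; (Z/17Z)^* ≅ Z/16Z. Hence Gal(Q(zeta_1989)/Q) ≅ Z/6Z × Z/12Z × Z/16Z.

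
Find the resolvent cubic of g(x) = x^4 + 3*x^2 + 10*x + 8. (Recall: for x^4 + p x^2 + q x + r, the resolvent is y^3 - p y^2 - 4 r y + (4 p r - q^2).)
h(y) = y^3 - 3*y^2 - 32*y - 4

Identify coefficients: p = 3, q = 10, r = 8.
Plug into h(y) = y^3 - p y^2 - 4 r y + (4 p r - q^2):
  h(y) = y^3 - (3) y^2 - 4*(8) y + (4*(3)*(8) - (10)^2)
       = y^3 + (-3) y^2 + (-32) y + (-4).
Simplifying: h(y) = y^3 - 3*y^2 - 32*y - 4.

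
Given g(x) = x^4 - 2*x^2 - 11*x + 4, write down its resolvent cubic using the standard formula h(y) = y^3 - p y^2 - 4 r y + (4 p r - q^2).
h(y) = y^3 + 2*y^2 - 16*y - 153

Identify coefficients: p = -2, q = -11, r = 4.
Plug into h(y) = y^3 - p y^2 - 4 r y + (4 p r - q^2):
  h(y) = y^3 - (-2) y^2 - 4*(4) y + (4*(-2)*(4) - (-11)^2)
       = y^3 + (2) y^2 + (-16) y + (-153).
Simplifying: h(y) = y^3 + 2*y^2 - 16*y - 153.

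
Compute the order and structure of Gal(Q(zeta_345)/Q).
|Gal(Q(zeta_345)/Q)| = phi(345) = 176; group ≅ (Z/345Z)^* ≅ Z/2Z × Z/4Z × Z/22Z

The n-th cyclotomic polynomial Φ_345(x) is the minimal polynomial of zeta_345 over Q and has degree phi(345) = 176. So Q(zeta_345) is a degree-176 Galois extension with Galois group (Z/345Z)^*. By CRT, (Z/345Z)^* ≅ (Z/3Z)^* × (Z/5Z)^* × (Z/23Z)^*. Each prime-power unit group is (Z/3Z)^* ≅ Z/2Z; (Z/5Z)^* ≅ Z/4Z; (Z/23Z)^* ≅ Z/22Z. Hence Gal(Q(zeta_345)/Q) ≅ Z/2Z × Z/4Z × Z/22Z.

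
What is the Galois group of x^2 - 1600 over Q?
Gal(K/Q) = trivial group (order 1)

x^2 - 1600 factors as (x - 40)(x + 40) over Q, so its splitting field is Q itself and the Galois group is trivial.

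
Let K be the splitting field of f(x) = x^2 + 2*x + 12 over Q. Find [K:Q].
[K:Q] = 2

The discriminant of x^2 + (2)*x + (12) is b^2 - 4c = 4 - (48) = -44. Since -44 is not a perfect square in Q, the polynomial is irreducible over Q. Its two roots generate a degree-2 extension, so [K:Q] = 2.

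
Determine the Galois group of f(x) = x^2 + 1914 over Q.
Gal(K/Q) = Z/2Z (cyclic of order 2)

x^2 + 1914 is irreducible over Q since -1914 is not a rational square. The splitting field Q(sqrt(-1914)) has degree 2 over Q, and its unique nontrivial automorphism is sqrt(-1914) ↦ -sqrt(-1914). Hence Gal(Q(sqrt(-1914))/Q) = Z/2Z.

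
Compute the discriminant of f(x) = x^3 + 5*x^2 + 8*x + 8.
Δ = -416

For x^3 + a x^2 + b x + c the discriminant is Δ = 18 a b c - 4 a^3 c + a^2 b^2 - 4 b^3 - 27 c^2.
Plug a = 5, b = 8, c = 8:
  18*(5)*(8)*(8) - 4*(5)^3*(8) + (5)^2*(8)^2 - 4*(8)^3 - 27*(8)^2
  = 5760 + (-4000) + 1600 + (-2048) + (-1728)
  = -416.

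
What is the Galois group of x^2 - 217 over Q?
Gal(K/Q) = Z/2Z (cyclic of order 2)

x^2 - 217 is irreducible over Q since 217 is not a rational square. The splitting field Q(sqrt(217)) has degree 2 over Q, and its unique nontrivial automorphism is sqrt(217) ↦ -sqrt(217). Hence Gal(Q(sqrt(217))/Q) = Z/2Z.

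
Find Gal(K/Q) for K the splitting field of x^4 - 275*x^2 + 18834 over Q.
Gal(K/Q) = V_4 (Klein four-group, Z/2Z × Z/2Z)

f factors as (x^2 - 129)(x^2 - 146), so the splitting field is K = Q(sqrt(129), sqrt(146)). The elements 129, 146, 18834 are all non-squares in Q, so sqrt(129) and sqrt(146) generate independent quadratic extensions. Thus [K:Q] = 4 and Gal(K/Q) is generated by the two order-2 automorphisms sqrt(129) ↦ -sqrt(129) and sqrt(146) ↦ -sqrt(146), giving V_4.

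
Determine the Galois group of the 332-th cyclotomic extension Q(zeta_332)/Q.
|Gal(Q(zeta_332)/Q)| = phi(332) = 164; group ≅ (Z/332Z)^* ≅ Z/2Z × Z/82Z

The n-th cyclotomic polynomial Φ_332(x) is the minimal polynomial of zeta_332 over Q and has degree phi(332) = 164. So Q(zeta_332) is a degree-164 Galois extension with Galois group (Z/332Z)^*. By CRT, (Z/332Z)^* ≅ (Z/4Z)^* × (Z/83Z)^*. Each prime-power unit group is (Z/4Z)^* ≅ Z/2Z; (Z/83Z)^* ≅ Z/82Z. Hence Gal(Q(zeta_332)/Q) ≅ Z/2Z × Z/82Z.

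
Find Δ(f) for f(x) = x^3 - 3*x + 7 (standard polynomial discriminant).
Δ = -1215

For a depressed cubic x^3 + p x + q the discriminant is Δ = -4 p^3 - 27 q^2 = -4*(-3)^3 - 27*(7)^2 = 108 - 1323 = -1215.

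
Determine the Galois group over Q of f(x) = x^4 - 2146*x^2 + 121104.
Gal(K/Q) = Z/2Z (cyclic of order 2)

f factors as (x^2 - 2088)(x^2 - 58), so the splitting field is K = Q(sqrt(2088), sqrt(58)). The squarefree part of 2088 is 58 and the squarefree part of 58 is also 58, so sqrt(2088) and sqrt(58) are both rational multiples of sqrt(58). Hence Q(sqrt(2088)) = Q(sqrt(58)) = Q(sqrt(58)), and the splitting field collapses to a single degree-2 extension with Galois group Z/2Z.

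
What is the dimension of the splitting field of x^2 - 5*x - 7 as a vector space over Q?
[K:Q] = 2

The discriminant of x^2 + (-5)*x + (-7) is b^2 - 4c = 25 - (-28) = 53. Since 53 is not a perfect square in Q, the polynomial is irreducible over Q. Its two roots generate a degree-2 extension, so [K:Q] = 2.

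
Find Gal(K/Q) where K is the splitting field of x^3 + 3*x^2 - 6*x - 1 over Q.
Gal(K/Q) = S_3 (symmetric group of order 6)

Compute the discriminant of x^3 + (3)*x^2 + (-6)*x + (-1): Δ = 1593. Since Δ is not a rational square, the Galois group is not contained in A_3; it must be the full S_3 (irreducibility of the cubic rules out anything smaller).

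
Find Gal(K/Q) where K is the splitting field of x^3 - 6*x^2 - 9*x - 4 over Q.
Gal(K/Q) = S_3 (symmetric group of order 6)

Compute the discriminant of x^3 + (-6)*x^2 + (-9)*x + (-4): Δ = -1944. Since Δ is not a rational square, the Galois group is not contained in A_3; it must be the full S_3 (irreducibility of the cubic rules out anything smaller).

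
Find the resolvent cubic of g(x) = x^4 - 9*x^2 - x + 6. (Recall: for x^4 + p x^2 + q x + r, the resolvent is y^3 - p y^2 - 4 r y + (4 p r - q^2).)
h(y) = y^3 + 9*y^2 - 24*y - 217

Identify coefficients: p = -9, q = -1, r = 6.
Plug into h(y) = y^3 - p y^2 - 4 r y + (4 p r - q^2):
  h(y) = y^3 - (-9) y^2 - 4*(6) y + (4*(-9)*(6) - (-1)^2)
       = y^3 + (9) y^2 + (-24) y + (-217).
Simplifying: h(y) = y^3 + 9*y^2 - 24*y - 217.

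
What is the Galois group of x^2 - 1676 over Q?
Gal(K/Q) = Z/2Z (cyclic of order 2)

x^2 - 1676 is irreducible over Q since 1676 is not a rational square. The splitting field Q(sqrt(1676)) has degree 2 over Q, and its unique nontrivial automorphism is sqrt(1676) ↦ -sqrt(1676). Hence Gal(Q(sqrt(1676))/Q) = Z/2Z.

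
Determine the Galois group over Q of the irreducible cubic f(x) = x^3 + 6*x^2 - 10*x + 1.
Gal(K/Q) = S_3 (symmetric group of order 6)

Compute the discriminant of x^3 + (6)*x^2 + (-10)*x + (1): Δ = 5629. Since Δ is not a rational square, the Galois group is not contained in A_3; it must be the full S_3 (irreducibility of the cubic rules out anything smaller).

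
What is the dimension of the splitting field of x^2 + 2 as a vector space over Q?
[K:Q] = 2

The discriminant of x^2 + (0)*x + (2) is b^2 - 4c = 0 - (8) = -8. Since -8 is not a perfect square in Q, the polynomial is irreducible over Q. Its two roots generate a degree-2 extension, so [K:Q] = 2.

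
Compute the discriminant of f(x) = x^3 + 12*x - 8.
Δ = -8640

For a depressed cubic x^3 + p x + q the discriminant is Δ = -4 p^3 - 27 q^2 = -4*(12)^3 - 27*(-8)^2 = -6912 - 1728 = -8640.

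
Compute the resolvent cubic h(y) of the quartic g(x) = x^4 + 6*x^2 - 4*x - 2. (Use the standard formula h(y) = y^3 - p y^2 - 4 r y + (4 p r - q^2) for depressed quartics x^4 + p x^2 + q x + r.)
h(y) = y^3 - 6*y^2 + 8*y - 64

Identify coefficients: p = 6, q = -4, r = -2.
Plug into h(y) = y^3 - p y^2 - 4 r y + (4 p r - q^2):
  h(y) = y^3 - (6) y^2 - 4*(-2) y + (4*(6)*(-2) - (-4)^2)
       = y^3 + (-6) y^2 + (8) y + (-64).
Simplifying: h(y) = y^3 - 6*y^2 + 8*y - 64.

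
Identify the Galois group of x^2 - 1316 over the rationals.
Gal(K/Q) = Z/2Z (cyclic of order 2)

x^2 - 1316 is irreducible over Q since 1316 is not a rational square. The splitting field Q(sqrt(1316)) has degree 2 over Q, and its unique nontrivial automorphism is sqrt(1316) ↦ -sqrt(1316). Hence Gal(Q(sqrt(1316))/Q) = Z/2Z.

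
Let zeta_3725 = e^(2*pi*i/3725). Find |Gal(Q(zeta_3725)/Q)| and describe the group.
|Gal(Q(zeta_3725)/Q)| = phi(3725) = 2960; group ≅ (Z/3725Z)^* ≅ Z/20Z × Z/148Z

The n-th cyclotomic polynomial Φ_3725(x) is the minimal polynomial of zeta_3725 over Q and has degree phi(3725) = 2960. So Q(zeta_3725) is a degree-2960 Galois extension with Galois group (Z/3725Z)^*. By CRT, (Z/3725Z)^* ≅ (Z/25Z)^* × (Z/149Z)^*. Each prime-power unit group is (Z/25Z)^* ≅ Z/20Z; (Z/149Z)^* ≅ Z/148Z. Hence Gal(Q(zeta_3725)/Q) ≅ Z/20Z × Z/148Z.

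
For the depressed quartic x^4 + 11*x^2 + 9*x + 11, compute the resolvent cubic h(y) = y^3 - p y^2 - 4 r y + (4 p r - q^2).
h(y) = y^3 - 11*y^2 - 44*y + 403

Identify coefficients: p = 11, q = 9, r = 11.
Plug into h(y) = y^3 - p y^2 - 4 r y + (4 p r - q^2):
  h(y) = y^3 - (11) y^2 - 4*(11) y + (4*(11)*(11) - (9)^2)
       = y^3 + (-11) y^2 + (-44) y + (403).
Simplifying: h(y) = y^3 - 11*y^2 - 44*y + 403.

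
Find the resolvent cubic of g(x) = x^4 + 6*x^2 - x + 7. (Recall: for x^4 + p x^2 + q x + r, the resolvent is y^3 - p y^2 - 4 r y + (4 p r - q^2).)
h(y) = y^3 - 6*y^2 - 28*y + 167

Identify coefficients: p = 6, q = -1, r = 7.
Plug into h(y) = y^3 - p y^2 - 4 r y + (4 p r - q^2):
  h(y) = y^3 - (6) y^2 - 4*(7) y + (4*(6)*(7) - (-1)^2)
       = y^3 + (-6) y^2 + (-28) y + (167).
Simplifying: h(y) = y^3 - 6*y^2 - 28*y + 167.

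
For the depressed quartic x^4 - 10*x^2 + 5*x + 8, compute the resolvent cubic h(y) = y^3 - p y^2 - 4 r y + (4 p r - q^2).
h(y) = y^3 + 10*y^2 - 32*y - 345

Identify coefficients: p = -10, q = 5, r = 8.
Plug into h(y) = y^3 - p y^2 - 4 r y + (4 p r - q^2):
  h(y) = y^3 - (-10) y^2 - 4*(8) y + (4*(-10)*(8) - (5)^2)
       = y^3 + (10) y^2 + (-32) y + (-345).
Simplifying: h(y) = y^3 + 10*y^2 - 32*y - 345.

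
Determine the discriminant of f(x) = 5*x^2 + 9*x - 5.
Δ = 181

For a quadratic a x^2 + b x + c the discriminant is Δ = b^2 - 4ac = (9)^2 - 4*(5)*(-5) = 81 - (-100) = 181.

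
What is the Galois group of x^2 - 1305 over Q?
Gal(K/Q) = Z/2Z (cyclic of order 2)

x^2 - 1305 is irreducible over Q since 1305 is not a rational square. The splitting field Q(sqrt(1305)) has degree 2 over Q, and its unique nontrivial automorphism is sqrt(1305) ↦ -sqrt(1305). Hence Gal(Q(sqrt(1305))/Q) = Z/2Z.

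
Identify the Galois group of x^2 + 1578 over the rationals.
Gal(K/Q) = Z/2Z (cyclic of order 2)

x^2 + 1578 is irreducible over Q since -1578 is not a rational square. The splitting field Q(sqrt(-1578)) has degree 2 over Q, and its unique nontrivial automorphism is sqrt(-1578) ↦ -sqrt(-1578). Hence Gal(Q(sqrt(-1578))/Q) = Z/2Z.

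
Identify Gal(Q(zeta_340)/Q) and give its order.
|Gal(Q(zeta_340)/Q)| = phi(340) = 128; group ≅ (Z/340Z)^* ≅ Z/2Z × Z/4Z × Z/16Z

The n-th cyclotomic polynomial Φ_340(x) is the minimal polynomial of zeta_340 over Q and has degree phi(340) = 128. So Q(zeta_340) is a degree-128 Galois extension with Galois group (Z/340Z)^*. By CRT, (Z/340Z)^* ≅ (Z/4Z)^* × (Z/5Z)^* × (Z/17Z)^*. Each prime-power unit group is (Z/4Z)^* ≅ Z/2Z; (Z/5Z)^* ≅ Z/4Z; (Z/17Z)^* ≅ Z/16Z. Hence Gal(Q(zeta_340)/Q) ≅ Z/2Z × Z/4Z × Z/16Z.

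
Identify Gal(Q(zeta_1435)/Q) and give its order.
|Gal(Q(zeta_1435)/Q)| = phi(1435) = 960; group ≅ (Z/1435Z)^* ≅ Z/4Z × Z/6Z × Z/40Z

The n-th cyclotomic polynomial Φ_1435(x) is the minimal polynomial of zeta_1435 over Q and has degree phi(1435) = 960. So Q(zeta_1435) is a degree-960 Galois extension with Galois group (Z/1435Z)^*. By CRT, (Z/1435Z)^* ≅ (Z/5Z)^* × (Z/7Z)^* × (Z/41Z)^*. Each prime-power unit group is (Z/5Z)^* ≅ Z/4Z; (Z/7Z)^* ≅ Z/6Z; (Z/41Z)^* ≅ Z/40Z. Hence Gal(Q(zeta_1435)/Q) ≅ Z/4Z × Z/6Z × Z/40Z.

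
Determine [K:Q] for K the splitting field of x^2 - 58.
[K:Q] = 2

The polynomial x^2 - 58 is irreducible over Q since 58 is not a perfect square. Its splitting field is Q(sqrt(58)), which has degree 2 over Q.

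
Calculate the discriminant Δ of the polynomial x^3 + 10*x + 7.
Δ = -5323

For a depressed cubic x^3 + p x + q the discriminant is Δ = -4 p^3 - 27 q^2 = -4*(10)^3 - 27*(7)^2 = -4000 - 1323 = -5323.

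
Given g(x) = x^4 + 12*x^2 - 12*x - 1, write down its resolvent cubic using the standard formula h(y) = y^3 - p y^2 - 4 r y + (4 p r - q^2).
h(y) = y^3 - 12*y^2 + 4*y - 192

Identify coefficients: p = 12, q = -12, r = -1.
Plug into h(y) = y^3 - p y^2 - 4 r y + (4 p r - q^2):
  h(y) = y^3 - (12) y^2 - 4*(-1) y + (4*(12)*(-1) - (-12)^2)
       = y^3 + (-12) y^2 + (4) y + (-192).
Simplifying: h(y) = y^3 - 12*y^2 + 4*y - 192.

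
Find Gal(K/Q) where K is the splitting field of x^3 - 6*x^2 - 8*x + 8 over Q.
Gal(K/Q) = S_3 (symmetric group of order 6)

Compute the discriminant of x^3 + (-6)*x^2 + (-8)*x + (8): Δ = 16448. Since Δ is not a rational square, the Galois group is not contained in A_3; it must be the full S_3 (irreducibility of the cubic rules out anything smaller).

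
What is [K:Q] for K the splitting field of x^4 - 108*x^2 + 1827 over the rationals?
[K:Q] = 4

f factors as (x^2 - 21)(x^2 - 87); the splitting field is K = Q(sqrt(21), sqrt(87)). Since 21, 87, and 1827 are all non-squares in Q, the three subfields Q(sqrt(21)), Q(sqrt(87)), Q(sqrt(1827)) are distinct degree-2 extensions, so [K:Q] = 4 (Klein four Galois group).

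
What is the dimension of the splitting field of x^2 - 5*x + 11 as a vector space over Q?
[K:Q] = 2

The discriminant of x^2 + (-5)*x + (11) is b^2 - 4c = 25 - (44) = -19. Since -19 is not a perfect square in Q, the polynomial is irreducible over Q. Its two roots generate a degree-2 extension, so [K:Q] = 2.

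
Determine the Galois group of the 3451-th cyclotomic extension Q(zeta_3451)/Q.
|Gal(Q(zeta_3451)/Q)| = phi(3451) = 2688; group ≅ (Z/3451Z)^* ≅ Z/6Z × Z/16Z × Z/28Z

The n-th cyclotomic polynomial Φ_3451(x) is the minimal polynomial of zeta_3451 over Q and has degree phi(3451) = 2688. So Q(zeta_3451) is a degree-2688 Galois extension with Galois group (Z/3451Z)^*. By CRT, (Z/3451Z)^* ≅ (Z/7Z)^* × (Z/17Z)^* × (Z/29Z)^*. Each prime-power unit group is (Z/7Z)^* ≅ Z/6Z; (Z/17Z)^* ≅ Z/16Z; (Z/29Z)^* ≅ Z/28Z. Hence Gal(Q(zeta_3451)/Q) ≅ Z/6Z × Z/16Z × Z/28Z.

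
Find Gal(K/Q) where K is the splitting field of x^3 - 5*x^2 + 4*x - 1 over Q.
Gal(K/Q) = S_3 (symmetric group of order 6)

Compute the discriminant of x^3 + (-5)*x^2 + (4)*x + (-1): Δ = -23. Since Δ is not a rational square, the Galois group is not contained in A_3; it must be the full S_3 (irreducibility of the cubic rules out anything smaller).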